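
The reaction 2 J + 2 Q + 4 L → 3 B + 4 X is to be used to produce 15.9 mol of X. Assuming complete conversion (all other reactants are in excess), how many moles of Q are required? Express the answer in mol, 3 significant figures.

7.95 mol

n(X) = 15.90 mol
n(Q) = (2/4) × 15.90 = 7.950 mol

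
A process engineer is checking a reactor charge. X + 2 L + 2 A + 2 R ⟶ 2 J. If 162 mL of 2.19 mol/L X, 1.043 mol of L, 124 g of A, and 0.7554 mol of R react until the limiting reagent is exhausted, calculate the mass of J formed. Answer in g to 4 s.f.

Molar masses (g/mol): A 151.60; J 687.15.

n(X) = 2.19 × 162.0/1000 = 0.3548 mol
n(L) = 1.043 mol
n(A) = 124.0 / 151.60 = 0.8179 mol
n(R) = 0.7554 mol
n/ν for X = 0.3548/1 = 0.3548
n/ν for L = 1.043/2 = 0.5215
n/ν for A = 0.8179/2 = 0.4090
n/ν for R = 0.7554/2 = 0.3777
Smallest n/ν is X → limiting reagent.
n(J) = (2/1) × 0.3548 = 0.7096 mol
mass = 0.7096 × 687.15 = 487.6 g

487.6 g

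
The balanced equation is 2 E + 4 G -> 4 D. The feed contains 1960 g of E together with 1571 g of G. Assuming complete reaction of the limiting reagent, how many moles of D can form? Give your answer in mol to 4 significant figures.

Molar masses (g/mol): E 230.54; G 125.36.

12.53 mol

n(E) = 1960 / 230.54 = 8.502 mol
n(G) = 1571 / 125.36 = 12.53 mol
n/ν for E = 8.502/2 = 4.251
n/ν for G = 12.53/4 = 3.133
Smallest n/ν is G → limiting reagent.
n(D) = (4/4) × 12.53 = 12.53 mol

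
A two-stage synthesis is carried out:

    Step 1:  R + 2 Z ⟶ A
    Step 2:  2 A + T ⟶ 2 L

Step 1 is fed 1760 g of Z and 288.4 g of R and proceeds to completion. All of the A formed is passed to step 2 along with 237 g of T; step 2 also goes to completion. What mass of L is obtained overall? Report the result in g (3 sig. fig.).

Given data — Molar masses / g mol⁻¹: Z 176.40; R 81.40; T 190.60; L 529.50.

1320 g

Step 1:
n(Z) = 1760 / 176.40 = 9.977 mol
n(R) = 288.4 / 81.40 = 3.543 mol
n/ν for Z = 9.977/2 = 4.989
n/ν for R = 3.543/1 = 3.543
Smallest n/ν is R → limiting reagent.
n(A) produced = (1/1) × 3.543 = 3.543 mol
Step 2:
n(A) available = 3.543 mol
n(T) = 237.0 / 190.60 = 1.243 mol
n/ν for A = 3.543/2 = 1.772
n/ν for T = 1.243/1 = 1.243
Smallest n/ν is T → limiting reagent.
n(L) = (2/1) × 1.243 = 2.486 mol
mass = 2.486 × 529.50 = 1316 g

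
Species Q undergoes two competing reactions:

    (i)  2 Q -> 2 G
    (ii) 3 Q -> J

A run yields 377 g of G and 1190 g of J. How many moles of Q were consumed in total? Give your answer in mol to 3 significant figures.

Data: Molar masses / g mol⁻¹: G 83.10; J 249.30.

n(G) = 377 / 83.10 = 4.537 mol
n(J) = 1190 / 249.30 = 4.773 mol
n(Q) via (i) = (2/2)×4.537 = 4.537 mol
n(Q) via (ii) = (3/1)×4.773 = 14.32 mol
total n(Q) = 4.537 + 14.32 = 18.86 mol

18.9 mol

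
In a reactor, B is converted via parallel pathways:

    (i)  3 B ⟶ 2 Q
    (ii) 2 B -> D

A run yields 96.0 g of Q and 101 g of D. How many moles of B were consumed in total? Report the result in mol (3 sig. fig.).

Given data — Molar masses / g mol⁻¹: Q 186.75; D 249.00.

n(Q) = 96.0 / 186.75 = 0.5141 mol
n(D) = 101 / 249.00 = 0.4056 mol
n(B) via (i) = (3/2)×0.5141 = 0.7712 mol
n(B) via (ii) = (2/1)×0.4056 = 0.8112 mol
total n(B) = 0.7712 + 0.8112 = 1.582 mol

1.58 mol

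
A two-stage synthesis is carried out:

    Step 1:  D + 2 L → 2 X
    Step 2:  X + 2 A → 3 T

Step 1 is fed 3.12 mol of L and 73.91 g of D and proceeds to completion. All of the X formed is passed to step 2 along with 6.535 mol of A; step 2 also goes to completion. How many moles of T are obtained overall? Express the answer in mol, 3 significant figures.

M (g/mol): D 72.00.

6.16 mol

Step 1:
n(L) = 3.120 mol
n(D) = 73.91 / 72.00 = 1.027 mol
n/ν → L: 1.560, D: 1.027; D is limiting.
n(X) produced = (2/1) × 1.027 = 2.054 mol
Step 2:
n(X) available = 2.054 mol
n(A) = 6.535 mol
n/ν → X: 2.054, A: 3.268; X is limiting.
n(T) = (3/1) × 2.054 = 6.162 mol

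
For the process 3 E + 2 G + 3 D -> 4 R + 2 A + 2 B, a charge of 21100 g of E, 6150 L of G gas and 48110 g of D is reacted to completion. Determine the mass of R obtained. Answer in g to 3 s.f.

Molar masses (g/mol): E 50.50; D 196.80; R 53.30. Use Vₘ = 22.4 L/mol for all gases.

n(E) = 21100 / 50.50 = 417.8 mol
n(G) = 6150 / 22.4 = 274.6 mol
n(D) = 48110 / 196.80 = 244.5 mol
n/ν for E = 417.8/3 = 139.3
n/ν for G = 274.6/2 = 137.3
n/ν for D = 244.5/3 = 81.50
Smallest n/ν is D → limiting reagent.
n(R) = (4/3) × 244.5 = 326.0 mol
mass = 326.0 × 53.30 = 17380 g

17400 g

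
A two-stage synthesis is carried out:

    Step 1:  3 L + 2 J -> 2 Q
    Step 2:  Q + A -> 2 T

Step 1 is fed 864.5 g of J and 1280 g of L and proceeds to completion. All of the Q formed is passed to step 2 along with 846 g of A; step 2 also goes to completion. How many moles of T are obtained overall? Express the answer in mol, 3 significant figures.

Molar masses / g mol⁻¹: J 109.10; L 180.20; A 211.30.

Step 1:
n(J) = 864.5 / 109.10 = 7.924 mol
n(L) = 1280 / 180.20 = 7.103 mol
n/ν → J: 3.962, L: 2.368; L is limiting.
n(Q) produced = (2/3) × 7.103 = 4.735 mol
Step 2:
n(Q) available = 4.735 mol
n(A) = 846.0 / 211.30 = 4.004 mol
n/ν → Q: 4.735, A: 4.004; A is limiting.
n(T) = (2/1) × 4.004 = 8.008 mol

8.01 mol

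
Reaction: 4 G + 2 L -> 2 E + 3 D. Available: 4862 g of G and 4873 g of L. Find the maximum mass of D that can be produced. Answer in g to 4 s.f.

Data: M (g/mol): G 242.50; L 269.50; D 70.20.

n(G) = 4862 / 242.50 = 20.05 mol
n(L) = 4873 / 269.50 = 18.08 mol
n/ν for G = 20.05/4 = 5.013
n/ν for L = 18.08/2 = 9.040
Smallest n/ν is G → limiting reagent.
n(D) = (3/4) × 20.05 = 15.04 mol
mass = 15.04 × 70.20 = 1056 g

1056 g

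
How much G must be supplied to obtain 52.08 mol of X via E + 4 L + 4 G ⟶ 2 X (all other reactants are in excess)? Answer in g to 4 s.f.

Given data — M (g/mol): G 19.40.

2021 g

n(X) = 52.08 mol
n(G) = (4/2) × 52.08 = 104.2 mol
mass = 104.2 × 19.40 = 2021 g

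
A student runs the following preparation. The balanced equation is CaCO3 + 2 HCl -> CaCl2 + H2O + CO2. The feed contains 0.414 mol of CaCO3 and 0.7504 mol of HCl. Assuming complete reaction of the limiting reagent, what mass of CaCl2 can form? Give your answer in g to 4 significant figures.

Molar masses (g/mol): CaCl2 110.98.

41.64 g

n(CaCO3) = 0.4140 mol
n(HCl) = 0.7504 mol
n/ν for CaCO3 = 0.4140/1 = 0.4140
n/ν for HCl = 0.7504/2 = 0.3752
Smallest n/ν is HCl → limiting reagent.
n(CaCl2) = (1/2) × 0.7504 = 0.3752 mol
mass = 0.3752 × 110.98 = 41.64 g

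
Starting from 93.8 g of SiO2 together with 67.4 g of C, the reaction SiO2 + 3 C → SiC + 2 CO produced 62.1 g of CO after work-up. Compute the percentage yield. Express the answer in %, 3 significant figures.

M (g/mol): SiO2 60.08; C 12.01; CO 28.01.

71.0 %

n(SiO2) = 93.80 / 60.08 = 1.561 mol
n(C) = 67.40 / 12.01 = 5.612 mol
n/ν for SiO2 = 1.561/1 = 1.561
n/ν for C = 5.612/3 = 1.871
Smallest n/ν is SiO2 → limiting reagent.
theoretical n(CO) = (2/1) × 1.561 = 3.122 mol → 87.45 g
% yield = 62.1 / 87.45 × 100 = 71.01 %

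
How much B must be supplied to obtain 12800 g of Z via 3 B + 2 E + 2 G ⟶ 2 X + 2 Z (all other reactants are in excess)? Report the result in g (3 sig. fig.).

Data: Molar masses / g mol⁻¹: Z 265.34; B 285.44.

20700 g

n(Z) = 12800 / 265.34 = 48.24 mol
n(B) = (3/2) × 48.24 = 72.36 mol
mass = 72.36 × 285.44 = 20650 g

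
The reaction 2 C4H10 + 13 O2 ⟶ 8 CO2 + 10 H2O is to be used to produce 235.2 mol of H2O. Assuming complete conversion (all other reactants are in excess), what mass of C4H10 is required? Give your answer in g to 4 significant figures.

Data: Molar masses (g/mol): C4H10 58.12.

2734 g

n(H2O) = 235.2 mol
n(C4H10) = (2/10) × 235.2 = 47.04 mol
mass = 47.04 × 58.12 = 2734 g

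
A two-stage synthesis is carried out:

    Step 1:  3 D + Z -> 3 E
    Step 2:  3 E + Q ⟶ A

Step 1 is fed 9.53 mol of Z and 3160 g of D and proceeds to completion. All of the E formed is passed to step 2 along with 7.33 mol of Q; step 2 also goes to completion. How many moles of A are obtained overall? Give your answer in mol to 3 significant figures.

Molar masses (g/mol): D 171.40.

6.15 mol

Step 1:
n(Z) = 9.530 mol
n(D) = 3160 / 171.40 = 18.44 mol
n/ν for Z = 9.530/1 = 9.530
n/ν for D = 18.44/3 = 6.147
Smallest n/ν is D → limiting reagent.
n(E) produced = (3/3) × 18.44 = 18.44 mol
Step 2:
n(E) available = 18.44 mol
n(Q) = 7.330 mol
n/ν for E = 18.44/3 = 6.147
n/ν for Q = 7.330/1 = 7.330
Smallest n/ν is E → limiting reagent.
n(A) = (1/3) × 18.44 = 6.147 mol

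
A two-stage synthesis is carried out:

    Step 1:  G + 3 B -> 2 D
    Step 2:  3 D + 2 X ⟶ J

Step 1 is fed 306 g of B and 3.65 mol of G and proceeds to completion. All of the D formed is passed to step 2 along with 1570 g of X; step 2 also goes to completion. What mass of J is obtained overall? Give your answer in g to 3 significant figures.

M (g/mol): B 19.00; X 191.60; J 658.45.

Step 1:
n(B) = 306.0 / 19.00 = 16.11 mol
n(G) = 3.650 mol
n/ν for B = 16.11/3 = 5.370
n/ν for G = 3.650/1 = 3.650
Smallest n/ν is G → limiting reagent.
n(D) produced = (2/1) × 3.650 = 7.300 mol
Step 2:
n(D) available = 7.300 mol
n(X) = 1570 / 191.60 = 8.194 mol
n/ν for D = 7.300/3 = 2.433
n/ν for X = 8.194/2 = 4.097
Smallest n/ν is D → limiting reagent.
n(J) = (1/3) × 7.300 = 2.433 mol
mass = 2.433 × 658.45 = 1602 g

1600 g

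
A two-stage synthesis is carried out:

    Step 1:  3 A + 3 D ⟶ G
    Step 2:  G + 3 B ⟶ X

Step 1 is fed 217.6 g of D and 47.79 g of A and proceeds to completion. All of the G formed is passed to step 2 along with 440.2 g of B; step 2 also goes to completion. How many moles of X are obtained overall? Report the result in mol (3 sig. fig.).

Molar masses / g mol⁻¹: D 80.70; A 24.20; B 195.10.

Step 1:
n(D) = 217.6 / 80.70 = 2.696 mol
n(A) = 47.79 / 24.20 = 1.975 mol
n/ν for D = 2.696/3 = 0.8987
n/ν for A = 1.975/3 = 0.6583
Smallest n/ν is A → limiting reagent.
n(G) produced = (1/3) × 1.975 = 0.6583 mol
Step 2:
n(G) available = 0.6583 mol
n(B) = 440.2 / 195.10 = 2.256 mol
n/ν for G = 0.6583/1 = 0.6583
n/ν for B = 2.256/3 = 0.7520
Smallest n/ν is G → limiting reagent.
n(X) = (1/1) × 0.6583 = 0.6583 mol

0.658 mol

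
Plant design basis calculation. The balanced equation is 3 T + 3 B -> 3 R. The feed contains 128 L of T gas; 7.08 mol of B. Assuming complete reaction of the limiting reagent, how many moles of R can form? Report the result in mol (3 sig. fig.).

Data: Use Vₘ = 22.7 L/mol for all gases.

5.64 mol

n(T) = 128.0 / 22.7 = 5.639 mol
n(B) = 7.080 mol
n/ν → T: 1.880, B: 2.360; T is limiting.
n(R) = (3/3) × 5.639 = 5.639 mol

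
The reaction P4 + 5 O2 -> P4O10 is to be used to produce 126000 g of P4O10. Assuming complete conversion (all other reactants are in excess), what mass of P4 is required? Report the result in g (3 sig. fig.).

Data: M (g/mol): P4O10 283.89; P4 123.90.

n(P4O10) = 126000 / 283.89 = 443.8 mol
n(P4) = (1/1) × 443.8 = 443.8 mol
mass = 443.8 × 123.90 = 54990 g

55000 g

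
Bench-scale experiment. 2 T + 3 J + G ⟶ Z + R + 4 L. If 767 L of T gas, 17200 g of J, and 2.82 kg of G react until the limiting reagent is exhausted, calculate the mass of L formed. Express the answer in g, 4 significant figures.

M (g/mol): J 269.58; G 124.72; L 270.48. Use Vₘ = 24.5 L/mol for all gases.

n(T) = 767.0 / 24.5 = 31.31 mol
n(J) = 17200 / 269.58 = 63.80 mol
n(G) = 2.820×1000 / 124.72 = 22.61 mol
n/ν for T = 31.31/2 = 15.66
n/ν for J = 63.80/3 = 21.27
n/ν for G = 22.61/1 = 22.61
Smallest n/ν is T → limiting reagent.
n(L) = (4/2) × 31.31 = 62.62 mol
mass = 62.62 × 270.48 = 16940 g

16940 g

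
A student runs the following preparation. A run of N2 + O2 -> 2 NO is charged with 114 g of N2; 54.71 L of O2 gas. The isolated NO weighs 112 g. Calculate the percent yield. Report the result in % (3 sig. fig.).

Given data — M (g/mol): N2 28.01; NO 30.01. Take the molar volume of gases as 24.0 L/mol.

81.9 %

n(N2) = 114.0 / 28.01 = 4.070 mol
n(O2) = 54.71 / 24.0 = 2.280 mol
n/ν for N2 = 4.070/1 = 4.070
n/ν for O2 = 2.280/1 = 2.280
Smallest n/ν is O2 → limiting reagent.
theoretical n(NO) = (2/1) × 2.280 = 4.560 mol → 136.8 g
% yield = 112 / 136.8 × 100 = 81.87 %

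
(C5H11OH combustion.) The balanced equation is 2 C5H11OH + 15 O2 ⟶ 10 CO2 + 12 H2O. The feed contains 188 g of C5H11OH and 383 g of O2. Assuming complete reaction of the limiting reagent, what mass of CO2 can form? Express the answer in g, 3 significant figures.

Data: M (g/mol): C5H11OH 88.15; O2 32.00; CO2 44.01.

351 g

n(C5H11OH) = 188.0 / 88.15 = 2.133 mol
n(O2) = 383.0 / 32.00 = 11.97 mol
n/ν → C5H11OH: 1.067, O2: 0.7980; O2 is limiting.
n(CO2) = (10/15) × 11.97 = 7.980 mol
mass = 7.980 × 44.01 = 351.2 g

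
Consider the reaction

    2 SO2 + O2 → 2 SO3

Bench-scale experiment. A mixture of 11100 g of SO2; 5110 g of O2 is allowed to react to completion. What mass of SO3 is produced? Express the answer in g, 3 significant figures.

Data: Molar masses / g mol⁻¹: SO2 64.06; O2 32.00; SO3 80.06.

13900 g

n(SO2) = 11100 / 64.06 = 173.3 mol
n(O2) = 5110 / 32.00 = 159.7 mol
n/ν → SO2: 86.65, O2: 159.7; SO2 is limiting.
n(SO3) = (2/2) × 173.3 = 173.3 mol
mass = 173.3 × 80.06 = 13870 g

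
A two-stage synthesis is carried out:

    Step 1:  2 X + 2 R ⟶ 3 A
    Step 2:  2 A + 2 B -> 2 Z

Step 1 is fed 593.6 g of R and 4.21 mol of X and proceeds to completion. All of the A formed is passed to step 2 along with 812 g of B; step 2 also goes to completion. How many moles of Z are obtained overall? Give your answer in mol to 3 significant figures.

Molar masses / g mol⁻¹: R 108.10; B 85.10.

Step 1:
n(R) = 593.6 / 108.10 = 5.491 mol
n(X) = 4.210 mol
n/ν → R: 2.746, X: 2.105; X is limiting.
n(A) produced = (3/2) × 4.210 = 6.315 mol
Step 2:
n(A) available = 6.315 mol
n(B) = 812.0 / 85.10 = 9.542 mol
n/ν → A: 3.158, B: 4.771; A is limiting.
n(Z) = (2/2) × 6.315 = 6.315 mol

6.32 mol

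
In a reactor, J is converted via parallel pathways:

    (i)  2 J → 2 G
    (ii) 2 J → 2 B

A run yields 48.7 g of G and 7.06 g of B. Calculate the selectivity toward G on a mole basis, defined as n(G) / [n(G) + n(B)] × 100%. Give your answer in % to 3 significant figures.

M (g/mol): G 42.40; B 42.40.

87.3 %

n(G) = 48.7 / 42.40 = 1.149 mol
n(B) = 7.06 / 42.40 = 0.1665 mol
selectivity = 1.149/(1.149+0.1665) × 100 = 87.34 %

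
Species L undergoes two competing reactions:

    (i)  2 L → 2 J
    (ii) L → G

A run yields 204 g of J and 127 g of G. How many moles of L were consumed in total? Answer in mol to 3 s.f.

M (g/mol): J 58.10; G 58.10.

5.70 mol

n(J) = 204 / 58.10 = 3.511 mol
n(G) = 127 / 58.10 = 2.186 mol
n(L) via (i) = (2/2)×3.511 = 3.511 mol
n(L) via (ii) = (1/1)×2.186 = 2.186 mol
total n(L) = 3.511 + 2.186 = 5.697 mol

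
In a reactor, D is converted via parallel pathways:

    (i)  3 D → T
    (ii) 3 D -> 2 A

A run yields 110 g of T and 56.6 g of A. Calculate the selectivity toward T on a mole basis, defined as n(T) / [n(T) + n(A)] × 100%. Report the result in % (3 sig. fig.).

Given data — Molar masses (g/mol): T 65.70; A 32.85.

n(T) = 110 / 65.70 = 1.674 mol
n(A) = 56.6 / 32.85 = 1.723 mol
selectivity = 1.674/(1.674+1.723) × 100 = 49.28 %

49.3 %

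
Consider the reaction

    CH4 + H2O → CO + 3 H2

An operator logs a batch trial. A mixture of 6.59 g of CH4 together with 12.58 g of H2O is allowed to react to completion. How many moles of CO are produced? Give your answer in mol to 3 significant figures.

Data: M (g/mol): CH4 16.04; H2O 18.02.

0.411 mol

n(CH4) = 6.590 / 16.04 = 0.4108 mol
n(H2O) = 12.58 / 18.02 = 0.6981 mol
n/ν for CH4 = 0.4108/1 = 0.4108
n/ν for H2O = 0.6981/1 = 0.6981
Smallest n/ν is CH4 → limiting reagent.
n(CO) = (1/1) × 0.4108 = 0.4108 mol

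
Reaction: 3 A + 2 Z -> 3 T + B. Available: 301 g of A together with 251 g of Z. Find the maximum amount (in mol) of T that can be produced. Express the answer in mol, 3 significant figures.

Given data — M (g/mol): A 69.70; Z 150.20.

2.51 mol

n(A) = 301.0 / 69.70 = 4.319 mol
n(Z) = 251.0 / 150.20 = 1.671 mol
n/ν for A = 4.319/3 = 1.440
n/ν for Z = 1.671/2 = 0.8355
Smallest n/ν is Z → limiting reagent.
n(T) = (3/2) × 1.671 = 2.507 mol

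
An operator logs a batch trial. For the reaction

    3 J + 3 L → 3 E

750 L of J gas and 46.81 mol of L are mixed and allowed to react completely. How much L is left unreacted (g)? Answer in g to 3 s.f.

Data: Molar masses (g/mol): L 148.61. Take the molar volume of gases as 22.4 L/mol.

1980 g

n(J) = 750.0 / 22.4 = 33.48 mol
n(L) = 46.81 mol
n/ν for J = 33.48/3 = 11.16
n/ν for L = 46.81/3 = 15.60
Smallest n/ν is J → limiting reagent.
L consumed = (3/3) × 33.48 = 33.48 mol
L remaining = 46.81 − 33.48 = 13.33 mol
mass = 13.33 × 148.61 = 1981 g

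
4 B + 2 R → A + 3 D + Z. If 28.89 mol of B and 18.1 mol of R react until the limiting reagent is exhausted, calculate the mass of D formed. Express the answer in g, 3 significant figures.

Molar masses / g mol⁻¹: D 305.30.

6620 g

n(B) = 28.89 mol
n(R) = 18.10 mol
n/ν → B: 7.223, R: 9.050; B is limiting.
n(D) = (3/4) × 28.89 = 21.67 mol
mass = 21.67 × 305.30 = 6616 g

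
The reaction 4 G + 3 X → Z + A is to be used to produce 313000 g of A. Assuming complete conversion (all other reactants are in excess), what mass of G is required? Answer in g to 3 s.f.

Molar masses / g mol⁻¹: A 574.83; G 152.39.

n(A) = 313000 / 574.83 = 544.5 mol
n(G) = (4/1) × 544.5 = 2178 mol
mass = 2178 × 152.39 = 331900 g

332000 g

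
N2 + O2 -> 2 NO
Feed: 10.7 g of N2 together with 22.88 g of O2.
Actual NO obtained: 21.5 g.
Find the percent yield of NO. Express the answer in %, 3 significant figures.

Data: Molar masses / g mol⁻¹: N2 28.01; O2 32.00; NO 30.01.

93.8 %

n(N2) = 10.70 / 28.01 = 0.3820 mol
n(O2) = 22.88 / 32.00 = 0.7150 mol
n/ν for N2 = 0.3820/1 = 0.3820
n/ν for O2 = 0.7150/1 = 0.7150
Smallest n/ν is N2 → limiting reagent.
theoretical n(NO) = (2/1) × 0.3820 = 0.7640 mol → 22.93 g
% yield = 21.5 / 22.93 × 100 = 93.76 %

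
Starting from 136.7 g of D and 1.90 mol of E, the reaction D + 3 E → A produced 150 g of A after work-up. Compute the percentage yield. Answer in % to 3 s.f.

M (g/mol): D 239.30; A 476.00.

55.2 %

n(D) = 136.7 / 239.30 = 0.5712 mol
n(E) = 1.900 mol
n/ν → D: 0.5712, E: 0.6333; D is limiting.
theoretical n(A) = (1/1) × 0.5712 = 0.5712 mol → 271.9 g
% yield = 150 / 271.9 × 100 = 55.17 %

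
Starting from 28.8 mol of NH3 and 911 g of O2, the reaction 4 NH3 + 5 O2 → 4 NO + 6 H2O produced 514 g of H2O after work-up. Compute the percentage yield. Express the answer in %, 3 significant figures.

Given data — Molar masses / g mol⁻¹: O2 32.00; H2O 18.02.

83.5 %

n(NH3) = 28.80 mol
n(O2) = 911.0 / 32.00 = 28.47 mol
n/ν for NH3 = 28.80/4 = 7.200
n/ν for O2 = 28.47/5 = 5.694
Smallest n/ν is O2 → limiting reagent.
theoretical n(H2O) = (6/5) × 28.47 = 34.16 mol → 615.6 g
% yield = 514 / 615.6 × 100 = 83.50 %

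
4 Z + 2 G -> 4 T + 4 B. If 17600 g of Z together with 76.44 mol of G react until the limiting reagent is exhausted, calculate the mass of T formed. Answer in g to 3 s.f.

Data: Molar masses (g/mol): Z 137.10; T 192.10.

24700 g

n(Z) = 17600 / 137.10 = 128.4 mol
n(G) = 76.44 mol
n/ν for Z = 128.4/4 = 32.10
n/ν for G = 76.44/2 = 38.22
Smallest n/ν is Z → limiting reagent.
n(T) = (4/4) × 128.4 = 128.4 mol
mass = 128.4 × 192.10 = 24670 g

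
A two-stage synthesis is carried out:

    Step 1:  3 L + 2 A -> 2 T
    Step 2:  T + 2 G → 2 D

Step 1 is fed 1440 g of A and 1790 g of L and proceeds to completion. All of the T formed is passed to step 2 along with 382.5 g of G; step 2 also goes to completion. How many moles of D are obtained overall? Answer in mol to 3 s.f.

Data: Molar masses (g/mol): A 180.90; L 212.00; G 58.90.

Step 1:
n(A) = 1440 / 180.90 = 7.960 mol
n(L) = 1790 / 212.00 = 8.443 mol
n/ν for A = 7.960/2 = 3.980
n/ν for L = 8.443/3 = 2.814
Smallest n/ν is L → limiting reagent.
n(T) produced = (2/3) × 8.443 = 5.629 mol
Step 2:
n(T) available = 5.629 mol
n(G) = 382.5 / 58.90 = 6.494 mol
n/ν for T = 5.629/1 = 5.629
n/ν for G = 6.494/2 = 3.247
Smallest n/ν is G → limiting reagent.
n(D) = (2/2) × 6.494 = 6.494 mol

6.49 mol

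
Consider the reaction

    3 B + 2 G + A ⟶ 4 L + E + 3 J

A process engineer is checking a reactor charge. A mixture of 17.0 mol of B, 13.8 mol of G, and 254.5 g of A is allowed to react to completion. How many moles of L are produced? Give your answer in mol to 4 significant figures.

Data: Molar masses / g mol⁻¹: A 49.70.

n(B) = 17.00 mol
n(G) = 13.80 mol
n(A) = 254.5 / 49.70 = 5.121 mol
n/ν for B = 17.00/3 = 5.667
n/ν for G = 13.80/2 = 6.900
n/ν for A = 5.121/1 = 5.121
Smallest n/ν is A → limiting reagent.
n(L) = (4/1) × 5.121 = 20.48 mol

20.48 mol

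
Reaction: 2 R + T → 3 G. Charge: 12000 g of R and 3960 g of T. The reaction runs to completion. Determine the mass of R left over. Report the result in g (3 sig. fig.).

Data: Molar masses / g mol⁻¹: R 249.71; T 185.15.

n(R) = 12000 / 249.71 = 48.06 mol
n(T) = 3960 / 185.15 = 21.39 mol
n/ν → R: 24.03, T: 21.39; T is limiting.
R consumed = (2/1) × 21.39 = 42.78 mol
R remaining = 48.06 − 42.78 = 5.280 mol
mass = 5.280 × 249.71 = 1318 g

1320 g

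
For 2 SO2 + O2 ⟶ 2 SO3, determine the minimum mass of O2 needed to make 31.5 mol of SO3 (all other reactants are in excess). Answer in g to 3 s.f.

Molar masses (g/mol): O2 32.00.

504 g

n(SO3) = 31.50 mol
n(O2) = (1/2) × 31.50 = 15.75 mol
mass = 15.75 × 32.00 = 504.0 g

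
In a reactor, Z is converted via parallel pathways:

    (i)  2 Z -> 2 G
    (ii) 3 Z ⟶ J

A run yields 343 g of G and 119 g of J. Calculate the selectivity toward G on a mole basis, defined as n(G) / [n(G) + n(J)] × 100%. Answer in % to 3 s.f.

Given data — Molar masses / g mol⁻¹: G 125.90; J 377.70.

n(G) = 343 / 125.90 = 2.724 mol
n(J) = 119 / 377.70 = 0.3151 mol
selectivity = 2.724/(2.724+0.3151) × 100 = 89.63 %

89.6 %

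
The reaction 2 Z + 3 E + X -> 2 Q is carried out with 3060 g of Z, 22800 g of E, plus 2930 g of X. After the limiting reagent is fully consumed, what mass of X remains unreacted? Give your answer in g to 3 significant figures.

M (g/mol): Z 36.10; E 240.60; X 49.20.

n(Z) = 3060 / 36.10 = 84.76 mol
n(E) = 22800 / 240.60 = 94.76 mol
n(X) = 2930 / 49.20 = 59.55 mol
n/ν for Z = 84.76/2 = 42.38
n/ν for E = 94.76/3 = 31.59
n/ν for X = 59.55/1 = 59.55
Smallest n/ν is E → limiting reagent.
X consumed = (1/3) × 94.76 = 31.59 mol
X remaining = 59.55 − 31.59 = 27.96 mol
mass = 27.96 × 49.20 = 1376 g

1380 g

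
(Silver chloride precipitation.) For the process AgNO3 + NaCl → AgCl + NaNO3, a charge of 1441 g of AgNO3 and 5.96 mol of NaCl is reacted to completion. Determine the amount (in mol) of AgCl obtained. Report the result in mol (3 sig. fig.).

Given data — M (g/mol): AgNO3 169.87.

5.96 mol

n(AgNO3) = 1441 / 169.87 = 8.483 mol
n(NaCl) = 5.960 mol
n/ν for AgNO3 = 8.483/1 = 8.483
n/ν for NaCl = 5.960/1 = 5.960
Smallest n/ν is NaCl → limiting reagent.
n(AgCl) = (1/1) × 5.960 = 5.960 mol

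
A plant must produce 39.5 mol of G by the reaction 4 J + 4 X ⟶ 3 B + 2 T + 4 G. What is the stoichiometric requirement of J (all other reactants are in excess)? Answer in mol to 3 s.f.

39.5 mol

n(G) = 39.50 mol
n(J) = (4/4) × 39.50 = 39.50 mol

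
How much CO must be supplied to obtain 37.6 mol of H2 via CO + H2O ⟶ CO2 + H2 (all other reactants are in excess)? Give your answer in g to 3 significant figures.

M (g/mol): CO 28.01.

n(H2) = 37.60 mol
n(CO) = (1/1) × 37.60 = 37.60 mol
mass = 37.60 × 28.01 = 1053 g

1050 g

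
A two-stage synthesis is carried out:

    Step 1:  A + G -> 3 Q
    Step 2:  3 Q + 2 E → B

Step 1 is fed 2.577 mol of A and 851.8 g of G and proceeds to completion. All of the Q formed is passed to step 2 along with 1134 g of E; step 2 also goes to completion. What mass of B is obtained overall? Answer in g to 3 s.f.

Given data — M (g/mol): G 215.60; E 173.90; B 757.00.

1950 g

Step 1:
n(A) = 2.577 mol
n(G) = 851.8 / 215.60 = 3.951 mol
n/ν for A = 2.577/1 = 2.577
n/ν for G = 3.951/1 = 3.951
Smallest n/ν is A → limiting reagent.
n(Q) produced = (3/1) × 2.577 = 7.731 mol
Step 2:
n(Q) available = 7.731 mol
n(E) = 1134 / 173.90 = 6.521 mol
n/ν for Q = 7.731/3 = 2.577
n/ν for E = 6.521/2 = 3.261
Smallest n/ν is Q → limiting reagent.
n(B) = (1/3) × 7.731 = 2.577 mol
mass = 2.577 × 757.00 = 1951 g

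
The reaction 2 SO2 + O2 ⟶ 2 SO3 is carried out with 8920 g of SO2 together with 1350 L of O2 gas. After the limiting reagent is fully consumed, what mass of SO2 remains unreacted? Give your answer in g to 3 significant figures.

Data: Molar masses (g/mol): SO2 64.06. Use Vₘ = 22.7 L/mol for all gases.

1300 g

n(SO2) = 8920 / 64.06 = 139.2 mol
n(O2) = 1350 / 22.7 = 59.47 mol
n/ν for SO2 = 139.2/2 = 69.60
n/ν for O2 = 59.47/1 = 59.47
Smallest n/ν is O2 → limiting reagent.
SO2 consumed = (2/1) × 59.47 = 118.9 mol
SO2 remaining = 139.2 − 118.9 = 20.30 mol
mass = 20.30 × 64.06 = 1300 g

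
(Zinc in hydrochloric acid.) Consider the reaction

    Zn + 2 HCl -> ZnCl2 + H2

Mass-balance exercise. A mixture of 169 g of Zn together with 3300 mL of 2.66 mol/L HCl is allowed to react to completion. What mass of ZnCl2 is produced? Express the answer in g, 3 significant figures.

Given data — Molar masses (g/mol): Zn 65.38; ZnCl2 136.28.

352 g

n(Zn) = 169.0 / 65.38 = 2.585 mol
n(HCl) = 2.66 × 3300/1000 = 8.778 mol
n/ν for Zn = 2.585/1 = 2.585
n/ν for HCl = 8.778/2 = 4.389
Smallest n/ν is Zn → limiting reagent.
n(ZnCl2) = (1/1) × 2.585 = 2.585 mol
mass = 2.585 × 136.28 = 352.3 g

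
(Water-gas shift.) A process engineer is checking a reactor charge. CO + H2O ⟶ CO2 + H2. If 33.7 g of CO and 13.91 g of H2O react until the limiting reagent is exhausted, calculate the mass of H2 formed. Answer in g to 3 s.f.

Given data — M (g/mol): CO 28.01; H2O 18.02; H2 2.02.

1.56 g

n(CO) = 33.70 / 28.01 = 1.203 mol
n(H2O) = 13.91 / 18.02 = 0.7719 mol
n/ν for CO = 1.203/1 = 1.203
n/ν for H2O = 0.7719/1 = 0.7719
Smallest n/ν is H2O → limiting reagent.
n(H2) = (1/1) × 0.7719 = 0.7719 mol
mass = 0.7719 × 2.02 = 1.559 g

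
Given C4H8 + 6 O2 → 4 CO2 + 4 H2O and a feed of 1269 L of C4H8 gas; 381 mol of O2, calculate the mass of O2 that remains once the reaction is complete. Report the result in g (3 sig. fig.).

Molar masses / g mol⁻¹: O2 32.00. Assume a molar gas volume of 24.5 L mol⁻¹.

n(C4H8) = 1269 / 24.5 = 51.80 mol
n(O2) = 381.0 mol
n/ν → C4H8: 51.80, O2: 63.50; C4H8 is limiting.
O2 consumed = (6/1) × 51.80 = 310.8 mol
O2 remaining = 381.0 − 310.8 = 70.20 mol
mass = 70.20 × 32.00 = 2246 g

2250 g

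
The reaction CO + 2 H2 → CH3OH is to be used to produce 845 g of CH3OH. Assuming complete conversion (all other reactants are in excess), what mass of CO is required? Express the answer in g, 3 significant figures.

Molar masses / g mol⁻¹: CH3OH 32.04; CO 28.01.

739 g

n(CH3OH) = 845 / 32.04 = 26.37 mol
n(CO) = (1/1) × 26.37 = 26.37 mol
mass = 26.37 × 28.01 = 738.6 g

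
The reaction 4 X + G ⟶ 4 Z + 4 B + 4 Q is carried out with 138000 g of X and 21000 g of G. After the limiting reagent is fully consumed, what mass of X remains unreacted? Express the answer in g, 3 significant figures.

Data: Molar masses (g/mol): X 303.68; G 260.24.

n(X) = 138000 / 303.68 = 454.4 mol
n(G) = 21000 / 260.24 = 80.69 mol
n/ν → X: 113.6, G: 80.69; G is limiting.
X consumed = (4/1) × 80.69 = 322.8 mol
X remaining = 454.4 − 322.8 = 131.6 mol
mass = 131.6 × 303.68 = 39960 g

40000 g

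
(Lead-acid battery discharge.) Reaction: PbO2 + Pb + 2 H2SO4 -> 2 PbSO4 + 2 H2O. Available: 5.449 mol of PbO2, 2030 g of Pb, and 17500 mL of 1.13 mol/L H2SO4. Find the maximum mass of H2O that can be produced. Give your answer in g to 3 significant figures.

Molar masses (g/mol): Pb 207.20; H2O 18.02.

n(PbO2) = 5.449 mol
n(Pb) = 2030 / 207.20 = 9.797 mol
n(H2SO4) = 1.13 × 17500/1000 = 19.78 mol
n/ν for PbO2 = 5.449/1 = 5.449
n/ν for Pb = 9.797/1 = 9.797
n/ν for H2SO4 = 19.78/2 = 9.890
Smallest n/ν is PbO2 → limiting reagent.
n(H2O) = (2/1) × 5.449 = 10.90 mol
mass = 10.90 × 18.02 = 196.4 g

196 g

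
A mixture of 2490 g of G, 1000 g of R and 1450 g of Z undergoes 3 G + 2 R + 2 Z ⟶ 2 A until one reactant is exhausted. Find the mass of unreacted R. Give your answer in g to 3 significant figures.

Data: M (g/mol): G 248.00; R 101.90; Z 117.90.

n(G) = 2490 / 248.00 = 10.04 mol
n(R) = 1000 / 101.90 = 9.814 mol
n(Z) = 1450 / 117.90 = 12.30 mol
n/ν → G: 3.347, R: 4.907, Z: 6.150; G is limiting.
R consumed = (2/3) × 10.04 = 6.693 mol
R remaining = 9.814 − 6.693 = 3.121 mol
mass = 3.121 × 101.90 = 318.0 g

318 g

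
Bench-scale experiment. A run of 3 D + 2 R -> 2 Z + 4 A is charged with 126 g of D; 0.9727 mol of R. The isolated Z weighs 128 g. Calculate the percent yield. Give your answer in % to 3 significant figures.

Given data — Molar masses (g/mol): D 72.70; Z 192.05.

68.5 %

n(D) = 126.0 / 72.70 = 1.733 mol
n(R) = 0.9727 mol
n/ν → D: 0.5777, R: 0.4864; R is limiting.
theoretical n(Z) = (2/2) × 0.9727 = 0.9727 mol → 186.8 g
% yield = 128 / 186.8 × 100 = 68.52 %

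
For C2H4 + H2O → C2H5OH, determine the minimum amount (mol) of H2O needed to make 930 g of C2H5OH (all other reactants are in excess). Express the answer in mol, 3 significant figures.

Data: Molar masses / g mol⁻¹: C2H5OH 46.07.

n(C2H5OH) = 930 / 46.07 = 20.19 mol
n(H2O) = (1/1) × 20.19 = 20.19 mol

20.2 mol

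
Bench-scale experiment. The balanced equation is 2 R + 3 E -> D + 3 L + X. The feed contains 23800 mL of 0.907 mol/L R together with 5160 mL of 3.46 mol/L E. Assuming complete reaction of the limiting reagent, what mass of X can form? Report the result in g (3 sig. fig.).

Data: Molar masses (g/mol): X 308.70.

1840 g

n(R) = 0.907 × 23800/1000 = 21.59 mol
n(E) = 3.46 × 5160/1000 = 17.85 mol
n/ν for R = 21.59/2 = 10.80
n/ν for E = 17.85/3 = 5.950
Smallest n/ν is E → limiting reagent.
n(X) = (1/3) × 17.85 = 5.950 mol
mass = 5.950 × 308.70 = 1837 g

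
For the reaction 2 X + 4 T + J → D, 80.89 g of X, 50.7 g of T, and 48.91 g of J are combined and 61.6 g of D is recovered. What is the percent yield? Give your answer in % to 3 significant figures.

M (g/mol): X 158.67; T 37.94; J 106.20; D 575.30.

n(X) = 80.89 / 158.67 = 0.5098 mol
n(T) = 50.70 / 37.94 = 1.336 mol
n(J) = 48.91 / 106.20 = 0.4605 mol
n/ν for X = 0.5098/2 = 0.2549
n/ν for T = 1.336/4 = 0.3340
n/ν for J = 0.4605/1 = 0.4605
Smallest n/ν is X → limiting reagent.
theoretical n(D) = (1/2) × 0.5098 = 0.2549 mol → 146.6 g
% yield = 61.6 / 146.6 × 100 = 42.02 %

42.0 %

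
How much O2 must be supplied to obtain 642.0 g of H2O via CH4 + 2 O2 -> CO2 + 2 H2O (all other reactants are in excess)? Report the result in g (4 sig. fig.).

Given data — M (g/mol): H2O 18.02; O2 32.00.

n(H2O) = 642.0 / 18.02 = 35.63 mol
n(O2) = (2/2) × 35.63 = 35.63 mol
mass = 35.63 × 32.00 = 1140 g

1140 g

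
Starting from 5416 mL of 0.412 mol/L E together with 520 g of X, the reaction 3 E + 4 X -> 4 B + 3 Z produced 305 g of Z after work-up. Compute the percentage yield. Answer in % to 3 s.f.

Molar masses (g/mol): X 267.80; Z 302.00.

n(E) = 0.412 × 5416/1000 = 2.231 mol
n(X) = 520.0 / 267.80 = 1.942 mol
n/ν for E = 2.231/3 = 0.7437
n/ν for X = 1.942/4 = 0.4855
Smallest n/ν is X → limiting reagent.
theoretical n(Z) = (3/4) × 1.942 = 1.457 mol → 440.0 g
% yield = 305 / 440.0 × 100 = 69.32 %

69.3 %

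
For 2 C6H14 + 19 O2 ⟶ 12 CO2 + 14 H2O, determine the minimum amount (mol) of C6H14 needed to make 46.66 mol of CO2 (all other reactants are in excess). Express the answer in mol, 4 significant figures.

n(CO2) = 46.66 mol
n(C6H14) = (2/12) × 46.66 = 7.777 mol

7.777 mol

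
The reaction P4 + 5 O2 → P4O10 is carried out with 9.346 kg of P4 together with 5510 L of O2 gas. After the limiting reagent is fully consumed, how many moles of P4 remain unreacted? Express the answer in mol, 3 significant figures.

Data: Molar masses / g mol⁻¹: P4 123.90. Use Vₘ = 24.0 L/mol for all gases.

n(P4) = 9.346×1000 / 123.90 = 75.43 mol
n(O2) = 5510 / 24.0 = 229.6 mol
n/ν for P4 = 75.43/1 = 75.43
n/ν for O2 = 229.6/5 = 45.92
Smallest n/ν is O2 → limiting reagent.
P4 consumed = (1/5) × 229.6 = 45.92 mol
P4 remaining = 75.43 − 45.92 = 29.51 mol

29.5 mol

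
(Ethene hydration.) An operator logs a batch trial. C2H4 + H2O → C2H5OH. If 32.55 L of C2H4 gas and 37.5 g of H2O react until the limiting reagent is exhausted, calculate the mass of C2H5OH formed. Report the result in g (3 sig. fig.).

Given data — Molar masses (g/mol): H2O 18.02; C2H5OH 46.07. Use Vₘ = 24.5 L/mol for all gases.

61.2 g

n(C2H4) = 32.55 / 24.5 = 1.329 mol
n(H2O) = 37.50 / 18.02 = 2.081 mol
n/ν for C2H4 = 1.329/1 = 1.329
n/ν for H2O = 2.081/1 = 2.081
Smallest n/ν is C2H4 → limiting reagent.
n(C2H5OH) = (1/1) × 1.329 = 1.329 mol
mass = 1.329 × 46.07 = 61.23 g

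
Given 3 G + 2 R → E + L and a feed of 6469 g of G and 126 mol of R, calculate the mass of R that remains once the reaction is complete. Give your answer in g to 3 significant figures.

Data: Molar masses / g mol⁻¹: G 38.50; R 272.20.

3810 g

n(G) = 6469 / 38.50 = 168.0 mol
n(R) = 126.0 mol
n/ν → G: 56.00, R: 63.00; G is limiting.
R consumed = (2/3) × 168.0 = 112.0 mol
R remaining = 126.0 − 112.0 = 14.00 mol
mass = 14.00 × 272.20 = 3811 g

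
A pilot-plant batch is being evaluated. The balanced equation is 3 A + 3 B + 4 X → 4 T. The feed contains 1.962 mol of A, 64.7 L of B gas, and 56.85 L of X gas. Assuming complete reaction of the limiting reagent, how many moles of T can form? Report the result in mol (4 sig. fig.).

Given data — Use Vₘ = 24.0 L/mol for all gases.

2.369 mol

n(A) = 1.962 mol
n(B) = 64.70 / 24.0 = 2.696 mol
n(X) = 56.85 / 24.0 = 2.369 mol
n/ν → A: 0.6540, B: 0.8987, X: 0.5923; X is limiting.
n(T) = (4/4) × 2.369 = 2.369 mol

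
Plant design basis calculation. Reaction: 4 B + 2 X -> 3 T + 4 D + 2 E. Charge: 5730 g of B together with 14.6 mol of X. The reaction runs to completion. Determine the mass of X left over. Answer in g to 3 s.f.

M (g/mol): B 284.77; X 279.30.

n(B) = 5730 / 284.77 = 20.12 mol
n(X) = 14.60 mol
n/ν → B: 5.030, X: 7.300; B is limiting.
X consumed = (2/4) × 20.12 = 10.06 mol
X remaining = 14.60 − 10.06 = 4.540 mol
mass = 4.540 × 279.30 = 1268 g

1270 g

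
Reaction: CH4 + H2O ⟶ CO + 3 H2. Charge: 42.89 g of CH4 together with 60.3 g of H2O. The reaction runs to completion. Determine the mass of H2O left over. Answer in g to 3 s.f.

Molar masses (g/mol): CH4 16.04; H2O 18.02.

n(CH4) = 42.89 / 16.04 = 2.674 mol
n(H2O) = 60.30 / 18.02 = 3.346 mol
n/ν for CH4 = 2.674/1 = 2.674
n/ν for H2O = 3.346/1 = 3.346
Smallest n/ν is CH4 → limiting reagent.
H2O consumed = (1/1) × 2.674 = 2.674 mol
H2O remaining = 3.346 − 2.674 = 0.6720 mol
mass = 0.6720 × 18.02 = 12.11 g

12.1 g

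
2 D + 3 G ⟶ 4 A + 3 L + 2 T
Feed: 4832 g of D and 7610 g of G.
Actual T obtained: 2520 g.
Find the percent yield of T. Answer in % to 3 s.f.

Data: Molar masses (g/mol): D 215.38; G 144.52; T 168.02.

n(D) = 4832 / 215.38 = 22.43 mol
n(G) = 7610 / 144.52 = 52.66 mol
n/ν → D: 11.22, G: 17.55; D is limiting.
theoretical n(T) = (2/2) × 22.43 = 22.43 mol → 3769 g
% yield = 2520 / 3769 × 100 = 66.86 %

66.9 %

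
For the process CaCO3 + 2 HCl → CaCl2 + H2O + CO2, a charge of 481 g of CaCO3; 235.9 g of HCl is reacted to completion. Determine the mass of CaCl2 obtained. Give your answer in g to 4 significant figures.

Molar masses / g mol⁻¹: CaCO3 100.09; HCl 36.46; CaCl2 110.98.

359.0 g

n(CaCO3) = 481.0 / 100.09 = 4.806 mol
n(HCl) = 235.9 / 36.46 = 6.470 mol
n/ν for CaCO3 = 4.806/1 = 4.806
n/ν for HCl = 6.470/2 = 3.235
Smallest n/ν is HCl → limiting reagent.
n(CaCl2) = (1/2) × 6.470 = 3.235 mol
mass = 3.235 × 110.98 = 359.0 g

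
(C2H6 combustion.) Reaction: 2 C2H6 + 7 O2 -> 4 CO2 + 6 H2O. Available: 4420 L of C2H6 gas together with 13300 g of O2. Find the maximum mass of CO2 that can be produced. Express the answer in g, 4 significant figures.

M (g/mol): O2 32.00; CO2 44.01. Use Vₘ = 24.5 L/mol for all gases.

10450 g

n(C2H6) = 4420 / 24.5 = 180.4 mol
n(O2) = 13300 / 32.00 = 415.6 mol
n/ν for C2H6 = 180.4/2 = 90.20
n/ν for O2 = 415.6/7 = 59.37
Smallest n/ν is O2 → limiting reagent.
n(CO2) = (4/7) × 415.6 = 237.5 mol
mass = 237.5 × 44.01 = 10450 g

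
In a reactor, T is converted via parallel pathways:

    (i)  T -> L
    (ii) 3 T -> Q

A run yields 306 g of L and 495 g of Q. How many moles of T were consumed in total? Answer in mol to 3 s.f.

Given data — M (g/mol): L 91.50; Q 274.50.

8.75 mol

n(L) = 306 / 91.50 = 3.344 mol
n(Q) = 495 / 274.50 = 1.803 mol
n(T) via (i) = (1/1)×3.344 = 3.344 mol
n(T) via (ii) = (3/1)×1.803 = 5.409 mol
total n(T) = 3.344 + 5.409 = 8.753 mol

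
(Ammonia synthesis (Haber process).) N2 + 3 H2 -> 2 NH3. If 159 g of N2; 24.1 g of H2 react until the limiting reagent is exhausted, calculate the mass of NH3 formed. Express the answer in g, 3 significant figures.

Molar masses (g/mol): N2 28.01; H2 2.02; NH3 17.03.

135 g

n(N2) = 159.0 / 28.01 = 5.677 mol
n(H2) = 24.10 / 2.02 = 11.93 mol
n/ν for N2 = 5.677/1 = 5.677
n/ν for H2 = 11.93/3 = 3.977
Smallest n/ν is H2 → limiting reagent.
n(NH3) = (2/3) × 11.93 = 7.953 mol
mass = 7.953 × 17.03 = 135.4 g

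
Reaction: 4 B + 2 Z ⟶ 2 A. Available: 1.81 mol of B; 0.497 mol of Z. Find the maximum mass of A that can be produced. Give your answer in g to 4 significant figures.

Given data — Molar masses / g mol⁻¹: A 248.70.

n(B) = 1.810 mol
n(Z) = 0.4970 mol
n/ν for B = 1.810/4 = 0.4525
n/ν for Z = 0.4970/2 = 0.2485
Smallest n/ν is Z → limiting reagent.
n(A) = (2/2) × 0.4970 = 0.4970 mol
mass = 0.4970 × 248.70 = 123.6 g

123.6 g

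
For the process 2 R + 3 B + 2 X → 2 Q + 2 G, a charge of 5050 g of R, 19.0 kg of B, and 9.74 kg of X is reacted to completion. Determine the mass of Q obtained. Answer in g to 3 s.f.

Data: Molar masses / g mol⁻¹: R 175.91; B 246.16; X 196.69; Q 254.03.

7290 g

n(R) = 5050 / 175.91 = 28.71 mol
n(B) = 19.00×1000 / 246.16 = 77.19 mol
n(X) = 9.740×1000 / 196.69 = 49.52 mol
n/ν → R: 14.36, B: 25.73, X: 24.76; R is limiting.
n(Q) = (2/2) × 28.71 = 28.71 mol
mass = 28.71 × 254.03 = 7293 g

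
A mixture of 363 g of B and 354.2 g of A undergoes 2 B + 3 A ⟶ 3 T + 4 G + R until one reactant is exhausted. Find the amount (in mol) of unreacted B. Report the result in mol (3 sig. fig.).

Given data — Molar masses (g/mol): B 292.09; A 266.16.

0.356 mol

n(B) = 363.0 / 292.09 = 1.243 mol
n(A) = 354.2 / 266.16 = 1.331 mol
n/ν → B: 0.6215, A: 0.4437; A is limiting.
B consumed = (2/3) × 1.331 = 0.8873 mol
B remaining = 1.243 − 0.8873 = 0.3557 mol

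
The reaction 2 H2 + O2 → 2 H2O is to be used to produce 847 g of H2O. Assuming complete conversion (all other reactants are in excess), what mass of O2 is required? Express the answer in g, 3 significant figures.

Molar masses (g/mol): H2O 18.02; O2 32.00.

752 g

n(H2O) = 847 / 18.02 = 47.00 mol
n(O2) = (1/2) × 47.00 = 23.50 mol
mass = 23.50 × 32.00 = 752.0 g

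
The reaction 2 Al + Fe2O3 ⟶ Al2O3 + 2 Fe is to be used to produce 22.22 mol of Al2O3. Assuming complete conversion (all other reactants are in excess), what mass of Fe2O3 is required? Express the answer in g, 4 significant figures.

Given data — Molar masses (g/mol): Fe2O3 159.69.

3548 g

n(Al2O3) = 22.22 mol
n(Fe2O3) = (1/1) × 22.22 = 22.22 mol
mass = 22.22 × 159.69 = 3548 g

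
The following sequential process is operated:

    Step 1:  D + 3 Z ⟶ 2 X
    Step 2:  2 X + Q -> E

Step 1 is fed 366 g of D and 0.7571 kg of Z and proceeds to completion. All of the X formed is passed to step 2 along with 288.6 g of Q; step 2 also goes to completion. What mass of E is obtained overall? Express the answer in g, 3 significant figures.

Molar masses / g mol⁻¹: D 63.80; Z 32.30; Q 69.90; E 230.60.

Step 1:
n(D) = 366.0 / 63.80 = 5.737 mol
n(Z) = 0.7571×1000 / 32.30 = 23.44 mol
n/ν for D = 5.737/1 = 5.737
n/ν for Z = 23.44/3 = 7.813
Smallest n/ν is D → limiting reagent.
n(X) produced = (2/1) × 5.737 = 11.47 mol
Step 2:
n(X) available = 11.47 mol
n(Q) = 288.6 / 69.90 = 4.129 mol
n/ν for X = 11.47/2 = 5.735
n/ν for Q = 4.129/1 = 4.129
Smallest n/ν is Q → limiting reagent.
n(E) = (1/1) × 4.129 = 4.129 mol
mass = 4.129 × 230.60 = 952.1 g

952 g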